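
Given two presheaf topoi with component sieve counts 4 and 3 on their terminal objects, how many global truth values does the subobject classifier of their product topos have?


In a product of presheaf topoi E_1 x E_2, the subobject classifier
is Omega = Omega_1 x Omega_2 (componentwise), so
|Omega(top)| = |Omega_1(top_1)| * |Omega_2(top_2)|.
= 4 * 3 = 12.

12


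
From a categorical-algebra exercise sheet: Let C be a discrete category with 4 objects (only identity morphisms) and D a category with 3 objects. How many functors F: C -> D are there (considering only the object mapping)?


A functor from a discrete category C to D is determined by
where each object maps. Each of the 4 objects of C can map
to any of the 3 objects of D independently.
Number of functors = 3^4 = 81

81


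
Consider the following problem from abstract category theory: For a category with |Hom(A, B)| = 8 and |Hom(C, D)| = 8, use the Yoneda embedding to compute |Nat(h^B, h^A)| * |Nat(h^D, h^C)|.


By the Yoneda lemma, Nat(h^B, h^A) is isomorphic to Hom(A, B),
so |Nat(h^B, h^A)| = |Hom(A, B)| and |Nat(h^D, h^C)| = |Hom(C, D)|.
|Hom(A, B)| = 8, |Hom(C, D)| = 8.
|Nat(h^B, h^A) x Nat(h^D, h^C)| = 8 * 8 = 64

64


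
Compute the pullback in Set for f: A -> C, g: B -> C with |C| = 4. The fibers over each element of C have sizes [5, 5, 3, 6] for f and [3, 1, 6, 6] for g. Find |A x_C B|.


The pullback A x_C B consists of pairs (a, b) with f(a) = g(b).
For each element c in C, the fiber product has |f^-1(c)| * |g^-1(c)| elements.
Summing over C: 5 * 3 + 5 * 1 + 3 * 6 + 6 * 6
= 15 + 5 + 18 + 36 = 74

74


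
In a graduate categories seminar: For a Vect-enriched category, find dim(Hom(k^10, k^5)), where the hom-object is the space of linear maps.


In Vect-enriched categories, Hom(k^n, k^m) is the space of m x n matrices.
dim(Hom(k^10, k^5)) = 5 * 10 = 50

50


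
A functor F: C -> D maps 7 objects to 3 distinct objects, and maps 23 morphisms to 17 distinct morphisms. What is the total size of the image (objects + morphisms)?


The image of F consists of distinct objects and distinct morphisms.
|Im(F)| on objects = 3
|Im(F)| on morphisms = 17
Total image cardinality = 3 + 17 = 20

20


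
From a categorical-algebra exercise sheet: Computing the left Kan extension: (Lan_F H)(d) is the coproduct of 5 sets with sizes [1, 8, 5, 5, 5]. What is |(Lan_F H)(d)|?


Pointwise, the left Kan extension (Lan_F H)(d) is the colimit, indexed
by the comma category (F downarrow d), of H composed with the
projection (F downarrow d) -> C. Here that colimit is given
as a coproduct (disjoint union) of sets, so its cardinality is the
sum of the sizes of the summands.
Coproduct of sets with sizes: 1 + 8 + 5 + 5 + 5
= 24

24


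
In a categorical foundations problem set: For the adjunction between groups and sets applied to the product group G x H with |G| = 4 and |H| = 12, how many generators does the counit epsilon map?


The counit epsilon_K: F(U(K)) -> K of the Free-Forgetful adjunction
maps |K| generators of F(U(K)) into K. For K = G x H (the product group),
|G x H| = |G| * |H|.
Total generators mapped = 4 * 12 = 48.

48


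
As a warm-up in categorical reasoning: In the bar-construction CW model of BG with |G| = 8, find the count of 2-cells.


In the bar-construction CW model of BG, the n-cells are indexed by
n-tuples [g_1|...|g_n] of non-identity elements of G (degenerate
simplices with some g_i = e do not contribute cells), so there are
(|G| - 1)^n n-cells.
For dim = 2 with |G| = 8:
cells = (8 - 1)^2 = 7^2 = 49

49


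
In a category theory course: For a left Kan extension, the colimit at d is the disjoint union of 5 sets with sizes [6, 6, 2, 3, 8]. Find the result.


Pointwise, the left Kan extension (Lan_F H)(d) is the colimit, indexed
by the comma category (F downarrow d), of H composed with the
projection (F downarrow d) -> C. Here that colimit is given
as a coproduct (disjoint union) of sets, so its cardinality is the
sum of the sizes of the summands.
Coproduct of sets with sizes: 6 + 6 + 2 + 3 + 8
= 25

25


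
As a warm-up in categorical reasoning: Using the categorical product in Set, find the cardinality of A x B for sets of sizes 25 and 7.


In Set, the product A x B is the Cartesian product.
By the universal property, |A x B| = |A| * |B|.
|A x B| = 25 * 7 = 175

175


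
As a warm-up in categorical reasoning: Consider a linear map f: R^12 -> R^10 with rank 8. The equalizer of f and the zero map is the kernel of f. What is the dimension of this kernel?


The equalizer of f and the zero map is ker(f).
By the rank-nullity theorem: dim(ker(f)) = dim(domain) - rank(f).
dim(ker(f)) = 12 - 8 = 4

4


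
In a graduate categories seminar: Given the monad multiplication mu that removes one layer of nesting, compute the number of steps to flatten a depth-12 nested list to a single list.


Each application of mu: T^2 -> T removes one layer of nesting.
Starting at depth 12 (i.e., T^12(X)), we need to reach T(X).
Number of mu applications = 12 - 1 = 11

11


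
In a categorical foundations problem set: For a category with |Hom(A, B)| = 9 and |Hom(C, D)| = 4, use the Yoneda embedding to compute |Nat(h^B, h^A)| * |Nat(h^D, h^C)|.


By the Yoneda lemma, Nat(h^B, h^A) is isomorphic to Hom(A, B),
so |Nat(h^B, h^A)| = |Hom(A, B)| and |Nat(h^D, h^C)| = |Hom(C, D)|.
|Hom(A, B)| = 9, |Hom(C, D)| = 4.
|Nat(h^B, h^A) x Nat(h^D, h^C)| = 9 * 4 = 36

36


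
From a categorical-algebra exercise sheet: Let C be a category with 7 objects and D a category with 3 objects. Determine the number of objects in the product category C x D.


The product category C x D has objects that are pairs (c, d).
Number of pairs = |Ob(C)| * |Ob(D)| = 7 * 3 = 21

21


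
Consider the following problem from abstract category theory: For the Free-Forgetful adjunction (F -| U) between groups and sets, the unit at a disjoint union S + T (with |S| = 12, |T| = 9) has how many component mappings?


The unit eta_X: X -> U(F(X)) of the Free-Forgetful adjunction
maps each element of X to a generator of F(X). For X = S + T (disjoint
union in Set), |S + T| = |S| + |T|.
Total mappings = 12 + 9 = 21.

21


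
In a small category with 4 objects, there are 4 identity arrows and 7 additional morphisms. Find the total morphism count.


Each object has an identity morphism, giving 4 identities.
Adding the 7 non-identity morphisms:
Total = 4 + 7 = 11

11


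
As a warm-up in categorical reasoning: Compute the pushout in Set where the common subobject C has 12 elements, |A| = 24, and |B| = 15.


The pushout A +_C B identifies the images of C in A and B.
|A +_C B| = |A| + |B| - |C| (for injections).
= 24 + 15 - 12 = 27

27


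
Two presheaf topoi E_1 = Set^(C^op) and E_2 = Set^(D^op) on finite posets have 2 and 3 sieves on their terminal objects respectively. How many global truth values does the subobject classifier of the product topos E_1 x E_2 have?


In a product of presheaf topoi E_1 x E_2, the subobject classifier
is Omega = Omega_1 x Omega_2 (componentwise), so
|Omega(top)| = |Omega_1(top_1)| * |Omega_2(top_2)|.
= 2 * 3 = 6.

6


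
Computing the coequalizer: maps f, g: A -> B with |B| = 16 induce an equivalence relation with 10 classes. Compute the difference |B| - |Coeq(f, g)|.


The coequalizer Coeq(f, g) = B / ~ has one element per equivalence class.
|B| = 16, |Coeq(f, g)| = 10.
|B| - |Coeq(f, g)| = 16 - 10 = 6.

6


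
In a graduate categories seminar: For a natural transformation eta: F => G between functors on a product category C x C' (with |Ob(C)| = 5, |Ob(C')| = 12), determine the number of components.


A natural transformation eta: F => G assigns one component morphism per
object of the domain category.
The domain is the product category C x C', so
|Ob(C x C')| = |Ob(C)| * |Ob(C')| = 5 * 12 = 60.
Therefore eta has 60 component morphisms.

60


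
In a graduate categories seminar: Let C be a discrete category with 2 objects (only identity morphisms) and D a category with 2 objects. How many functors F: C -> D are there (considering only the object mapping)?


A functor from a discrete category C to D is determined by
where each object maps. Each of the 2 objects of C can map
to any of the 2 objects of D independently.
Number of functors = 2^2 = 4

4


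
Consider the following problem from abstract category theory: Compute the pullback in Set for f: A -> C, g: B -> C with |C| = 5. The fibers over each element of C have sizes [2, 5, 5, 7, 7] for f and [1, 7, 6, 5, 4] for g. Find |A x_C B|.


The pullback A x_C B consists of pairs (a, b) with f(a) = g(b).
For each element c in C, the fiber product has |f^-1(c)| * |g^-1(c)| elements.
Summing over C: 2 * 1 + 5 * 7 + 5 * 6 + 7 * 5 + 7 * 4
= 2 + 35 + 30 + 35 + 28 = 130

130


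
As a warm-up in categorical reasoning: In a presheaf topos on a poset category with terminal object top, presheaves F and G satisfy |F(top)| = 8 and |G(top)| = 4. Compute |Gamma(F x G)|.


Global sections of a presheaf on a poset with terminal top satisfy
Gamma(H) ~ H(top). Presheaves admit pointwise products, so
(F x G)(top) = F(top) x G(top) (Cartesian product).
|Gamma(F x G)| = |F(top)| * |G(top)| = 8 * 4 = 32.

32


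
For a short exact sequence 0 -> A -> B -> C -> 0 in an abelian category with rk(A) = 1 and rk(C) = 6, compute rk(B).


For a short exact sequence 0 -> A -> B -> C -> 0,
rank is additive: rank(B) = rank(A) + rank(C).
rank(B) = 1 + 6 = 7

7


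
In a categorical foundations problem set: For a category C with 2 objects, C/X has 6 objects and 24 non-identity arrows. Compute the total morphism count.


In the slice category C/X, objects are morphisms to X.
Identity morphisms: 6 (one per object of C/X).
Non-identity morphisms: 24.
Total = 6 + 24 = 30

30


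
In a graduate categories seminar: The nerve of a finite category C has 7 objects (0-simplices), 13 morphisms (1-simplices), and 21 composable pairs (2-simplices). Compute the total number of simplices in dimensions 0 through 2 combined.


The 2-skeleton of the nerve N(C) consists of simplices in dimensions 0, 1, 2:
  |N(C)_0| = 7 (objects)
  |N(C)_1| = 13 (morphisms)
  |N(C)_2| = 21 (composable pairs)
Total = 7 + 13 + 21 = 41

41


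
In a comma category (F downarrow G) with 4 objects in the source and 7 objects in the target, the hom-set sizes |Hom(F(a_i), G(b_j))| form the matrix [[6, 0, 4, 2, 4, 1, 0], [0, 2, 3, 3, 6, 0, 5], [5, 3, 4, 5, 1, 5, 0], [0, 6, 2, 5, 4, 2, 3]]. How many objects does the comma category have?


Objects of (F downarrow G) are triples (a, b, h: F(a)->G(b)).
The count equals the sum of all entries in the hom-matrix.
sum(row 0) = 17
sum(row 1) = 19
sum(row 2) = 23
sum(row 3) = 22
Grand total = 81

81


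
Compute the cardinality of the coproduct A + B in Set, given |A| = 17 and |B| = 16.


In Set, the coproduct A + B is the disjoint union.
|A + B| = |A| + |B| = 17 + 16 = 33

33


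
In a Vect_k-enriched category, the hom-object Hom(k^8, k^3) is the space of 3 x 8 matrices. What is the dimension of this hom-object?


In Vect-enriched categories, Hom(k^n, k^m) is the space of m x n matrices.
dim(Hom(k^8, k^3)) = 3 * 8 = 24

24


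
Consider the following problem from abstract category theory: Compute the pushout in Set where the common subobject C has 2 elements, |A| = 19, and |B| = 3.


The pushout A +_C B identifies the images of C in A and B.
|A +_C B| = |A| + |B| - |C| (for injections).
= 19 + 3 - 2 = 20

20


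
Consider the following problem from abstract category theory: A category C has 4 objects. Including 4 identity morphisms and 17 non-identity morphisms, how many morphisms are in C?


Each object has an identity morphism, giving 4 identities.
Adding the 17 non-identity morphisms:
Total = 4 + 17 = 21

21


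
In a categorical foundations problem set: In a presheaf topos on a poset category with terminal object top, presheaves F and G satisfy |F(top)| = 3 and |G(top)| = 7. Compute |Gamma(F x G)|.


Global sections of a presheaf on a poset with terminal top satisfy
Gamma(H) ~ H(top). Presheaves admit pointwise products, so
(F x G)(top) = F(top) x G(top) (Cartesian product).
|Gamma(F x G)| = |F(top)| * |G(top)| = 3 * 7 = 21.

21


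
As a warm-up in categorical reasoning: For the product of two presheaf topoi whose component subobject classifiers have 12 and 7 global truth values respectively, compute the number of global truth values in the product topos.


In a product of presheaf topoi E_1 x E_2, the subobject classifier
is Omega = Omega_1 x Omega_2 (componentwise), so
|Omega(top)| = |Omega_1(top_1)| * |Omega_2(top_2)|.
= 12 * 7 = 84.

84


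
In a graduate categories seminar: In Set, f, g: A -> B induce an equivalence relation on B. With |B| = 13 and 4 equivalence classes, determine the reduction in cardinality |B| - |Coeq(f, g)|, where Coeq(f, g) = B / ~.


The coequalizer Coeq(f, g) = B / ~ has one element per equivalence class.
|B| = 13, |Coeq(f, g)| = 4.
|B| - |Coeq(f, g)| = 13 - 4 = 9.

9


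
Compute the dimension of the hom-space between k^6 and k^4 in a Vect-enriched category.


In Vect-enriched categories, Hom(k^n, k^m) is the space of m x n matrices.
dim(Hom(k^6, k^4)) = 4 * 6 = 24

24


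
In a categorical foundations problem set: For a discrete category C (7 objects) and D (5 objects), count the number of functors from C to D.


A functor from a discrete category C to D is determined by
where each object maps. Each of the 7 objects of C can map
to any of the 5 objects of D independently.
Number of functors = 5^7 = 78125

78125


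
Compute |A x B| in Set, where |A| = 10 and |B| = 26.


In Set, the product A x B is the Cartesian product.
By the universal property, |A x B| = |A| * |B|.
|A x B| = 10 * 26 = 260

260


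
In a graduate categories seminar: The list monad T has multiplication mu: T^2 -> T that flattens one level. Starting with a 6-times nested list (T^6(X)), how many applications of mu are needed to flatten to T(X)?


Each application of mu: T^2 -> T removes one layer of nesting.
Starting at depth 6 (i.e., T^6(X)), we need to reach T(X).
Number of mu applications = 6 - 1 = 5

5


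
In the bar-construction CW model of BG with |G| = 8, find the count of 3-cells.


In the bar-construction CW model of BG, the n-cells are indexed by
n-tuples [g_1|...|g_n] of non-identity elements of G (degenerate
simplices with some g_i = e do not contribute cells), so there are
(|G| - 1)^n n-cells.
For dim = 3 with |G| = 8:
cells = (8 - 1)^3 = 7^3 = 343

343


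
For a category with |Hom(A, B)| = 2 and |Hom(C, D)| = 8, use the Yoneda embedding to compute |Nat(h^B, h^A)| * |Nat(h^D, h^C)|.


By the Yoneda lemma, Nat(h^B, h^A) is isomorphic to Hom(A, B),
so |Nat(h^B, h^A)| = |Hom(A, B)| and |Nat(h^D, h^C)| = |Hom(C, D)|.
|Hom(A, B)| = 2, |Hom(C, D)| = 8.
|Nat(h^B, h^A) x Nat(h^D, h^C)| = 2 * 8 = 16

16


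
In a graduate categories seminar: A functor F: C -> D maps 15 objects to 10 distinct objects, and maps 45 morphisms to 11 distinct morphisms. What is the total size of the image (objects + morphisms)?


The image of F consists of distinct objects and distinct morphisms.
|Im(F)| on objects = 10
|Im(F)| on morphisms = 11
Total image cardinality = 10 + 11 = 21

21


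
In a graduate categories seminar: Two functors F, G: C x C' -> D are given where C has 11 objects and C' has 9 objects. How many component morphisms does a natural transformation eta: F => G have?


A natural transformation eta: F => G assigns one component morphism per
object of the domain category.
The domain is the product category C x C', so
|Ob(C x C')| = |Ob(C)| * |Ob(C')| = 11 * 9 = 99.
Therefore eta has 99 component morphisms.

99


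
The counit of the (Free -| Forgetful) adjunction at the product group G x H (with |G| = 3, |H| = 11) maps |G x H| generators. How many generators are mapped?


The counit epsilon_K: F(U(K)) -> K of the Free-Forgetful adjunction
maps |K| generators of F(U(K)) into K. For K = G x H (the product group),
|G x H| = |G| * |H|.
Total generators mapped = 3 * 11 = 33.

33


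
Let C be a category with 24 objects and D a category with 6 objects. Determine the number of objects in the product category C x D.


The product category C x D has objects that are pairs (c, d).
Number of pairs = |Ob(C)| * |Ob(D)| = 24 * 6 = 144

144


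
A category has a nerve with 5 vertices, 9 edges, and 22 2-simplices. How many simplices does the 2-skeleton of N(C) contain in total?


The 2-skeleton of the nerve N(C) consists of simplices in dimensions 0, 1, 2:
  |N(C)_0| = 5 (objects)
  |N(C)_1| = 9 (morphisms)
  |N(C)_2| = 22 (composable pairs)
Total = 5 + 9 + 22 = 36

36


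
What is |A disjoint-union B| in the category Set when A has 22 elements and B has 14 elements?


In Set, the coproduct A + B is the disjoint union.
|A + B| = |A| + |B| = 22 + 14 = 36

36


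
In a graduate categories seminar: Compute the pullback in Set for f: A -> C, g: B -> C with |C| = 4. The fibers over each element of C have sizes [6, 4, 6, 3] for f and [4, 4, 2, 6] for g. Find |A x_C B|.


The pullback A x_C B consists of pairs (a, b) with f(a) = g(b).
For each element c in C, the fiber product has |f^-1(c)| * |g^-1(c)| elements.
Summing over C: 6 * 4 + 4 * 4 + 6 * 2 + 3 * 6
= 24 + 16 + 12 + 18 = 70

70


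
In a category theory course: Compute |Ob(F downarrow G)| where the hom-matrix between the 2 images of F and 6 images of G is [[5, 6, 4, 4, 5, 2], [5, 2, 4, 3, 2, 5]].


Objects of (F downarrow G) are triples (a, b, h: F(a)->G(b)).
The count equals the sum of all entries in the hom-matrix.
sum(row 0) = 26
sum(row 1) = 21
Grand total = 47

47


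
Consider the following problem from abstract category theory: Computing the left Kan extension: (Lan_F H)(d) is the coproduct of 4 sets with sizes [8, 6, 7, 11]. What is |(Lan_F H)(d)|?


Pointwise, the left Kan extension (Lan_F H)(d) is the colimit, indexed
by the comma category (F downarrow d), of H composed with the
projection (F downarrow d) -> C. Here that colimit is given
as a coproduct (disjoint union) of sets, so its cardinality is the
sum of the sizes of the summands.
Coproduct of sets with sizes: 8 + 6 + 7 + 11
= 32

32


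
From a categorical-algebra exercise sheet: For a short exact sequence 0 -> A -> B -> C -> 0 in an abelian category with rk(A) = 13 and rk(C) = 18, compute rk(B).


For a short exact sequence 0 -> A -> B -> C -> 0,
rank is additive: rank(B) = rank(A) + rank(C).
rank(B) = 13 + 18 = 31

31


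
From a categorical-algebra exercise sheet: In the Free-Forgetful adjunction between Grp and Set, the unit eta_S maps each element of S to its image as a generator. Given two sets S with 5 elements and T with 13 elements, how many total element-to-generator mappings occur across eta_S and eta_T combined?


The unit eta_X: X -> U(F(X)) of the Free-Forgetful adjunction
maps each element of X to a generator of F(X). For X = S + T (disjoint
union in Set), |S + T| = |S| + |T|.
Total mappings = 5 + 13 = 18.

18


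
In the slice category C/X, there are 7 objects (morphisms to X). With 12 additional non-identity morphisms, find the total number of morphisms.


In the slice category C/X, objects are morphisms to X.
Identity morphisms: 7 (one per object of C/X).
Non-identity morphisms: 12.
Total = 7 + 12 = 19

19


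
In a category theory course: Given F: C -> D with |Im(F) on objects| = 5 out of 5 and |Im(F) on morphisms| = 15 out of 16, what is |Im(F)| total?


The image of F consists of distinct objects and distinct morphisms.
|Im(F)| on objects = 5
|Im(F)| on morphisms = 15
Total image cardinality = 5 + 15 = 20

20


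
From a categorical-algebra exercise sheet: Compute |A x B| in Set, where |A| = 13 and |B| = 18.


In Set, the product A x B is the Cartesian product.
By the universal property, |A x B| = |A| * |B|.
|A x B| = 13 * 18 = 234

234


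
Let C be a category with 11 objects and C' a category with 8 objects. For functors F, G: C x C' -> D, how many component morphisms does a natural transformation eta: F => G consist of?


A natural transformation eta: F => G assigns one component morphism per
object of the domain category.
The domain is the product category C x C', so
|Ob(C x C')| = |Ob(C)| * |Ob(C')| = 11 * 8 = 88.
Therefore eta has 88 component morphisms.

88


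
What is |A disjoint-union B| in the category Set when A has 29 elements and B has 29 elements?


In Set, the coproduct A + B is the disjoint union.
|A + B| = |A| + |B| = 29 + 29 = 58

58


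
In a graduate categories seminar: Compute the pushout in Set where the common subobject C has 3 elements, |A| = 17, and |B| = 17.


The pushout A +_C B identifies the images of C in A and B.
|A +_C B| = |A| + |B| - |C| (for injections).
= 17 + 17 - 3 = 31

31


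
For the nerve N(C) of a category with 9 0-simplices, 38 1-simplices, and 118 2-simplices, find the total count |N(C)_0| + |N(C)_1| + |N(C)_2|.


The 2-skeleton of the nerve N(C) consists of simplices in dimensions 0, 1, 2:
  |N(C)_0| = 9 (objects)
  |N(C)_1| = 38 (morphisms)
  |N(C)_2| = 118 (composable pairs)
Total = 9 + 38 + 118 = 165

165


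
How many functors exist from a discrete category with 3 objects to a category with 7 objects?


A functor from a discrete category C to D is determined by
where each object maps. Each of the 3 objects of C can map
to any of the 7 objects of D independently.
Number of functors = 7^3 = 343

343


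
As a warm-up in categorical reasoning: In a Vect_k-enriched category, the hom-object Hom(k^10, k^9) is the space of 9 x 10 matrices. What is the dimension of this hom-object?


In Vect-enriched categories, Hom(k^n, k^m) is the space of m x n matrices.
dim(Hom(k^10, k^9)) = 9 * 10 = 90

90


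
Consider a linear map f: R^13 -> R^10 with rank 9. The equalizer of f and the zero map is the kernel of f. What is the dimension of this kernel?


The equalizer of f and the zero map is ker(f).
By the rank-nullity theorem: dim(ker(f)) = dim(domain) - rank(f).
dim(ker(f)) = 13 - 9 = 4

4


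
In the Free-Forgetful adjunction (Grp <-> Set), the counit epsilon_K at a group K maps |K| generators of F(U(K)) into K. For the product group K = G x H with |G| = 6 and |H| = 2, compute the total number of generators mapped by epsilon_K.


The counit epsilon_K: F(U(K)) -> K of the Free-Forgetful adjunction
maps |K| generators of F(U(K)) into K. For K = G x H (the product group),
|G x H| = |G| * |H|.
Total generators mapped = 6 * 2 = 12.

12


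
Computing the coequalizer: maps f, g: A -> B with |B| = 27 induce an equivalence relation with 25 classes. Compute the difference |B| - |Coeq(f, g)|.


The coequalizer Coeq(f, g) = B / ~ has one element per equivalence class.
|B| = 27, |Coeq(f, g)| = 25.
|B| - |Coeq(f, g)| = 27 - 25 = 2.

2


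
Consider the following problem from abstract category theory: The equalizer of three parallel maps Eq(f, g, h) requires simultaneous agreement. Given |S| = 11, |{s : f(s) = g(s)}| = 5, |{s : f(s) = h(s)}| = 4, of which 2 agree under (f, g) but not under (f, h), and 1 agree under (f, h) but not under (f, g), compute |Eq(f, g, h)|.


Eq(f, g, h) is the triple-agreement set: points in S where all three
maps take the same value. Using inclusion-exclusion on the pairwise data:
Pair (f, g) agrees on 5 points; pair (f, h) on 4 points.
Points agreeing under (f, g) but not (f, h) = 2; under (f, h) but not (f, g) = 1.
Triple-agreement = agreement-in-(f, g) minus points that agree under (f, g) but not (f, h):
|Eq(f, g, h)| = 5 - 2 = 3
(cross-check via (f, h): 4 - 1 = 3.)

3


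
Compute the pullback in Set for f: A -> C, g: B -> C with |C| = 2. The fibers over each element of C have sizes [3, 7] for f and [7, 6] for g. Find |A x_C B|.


The pullback A x_C B consists of pairs (a, b) with f(a) = g(b).
For each element c in C, the fiber product has |f^-1(c)| * |g^-1(c)| elements.
Summing over C: 3 * 7 + 7 * 6
= 21 + 42 = 63

63


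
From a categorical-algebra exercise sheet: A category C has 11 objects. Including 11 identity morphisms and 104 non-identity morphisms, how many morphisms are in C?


Each object has an identity morphism, giving 11 identities.
Adding the 104 non-identity morphisms:
Total = 11 + 104 = 115

115


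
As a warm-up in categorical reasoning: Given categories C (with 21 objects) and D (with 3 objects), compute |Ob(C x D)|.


The product category C x D has objects that are pairs (c, d).
Number of pairs = |Ob(C)| * |Ob(D)| = 21 * 3 = 63

63


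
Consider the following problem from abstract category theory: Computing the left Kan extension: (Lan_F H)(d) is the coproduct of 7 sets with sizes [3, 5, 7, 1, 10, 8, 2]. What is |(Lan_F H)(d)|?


Pointwise, the left Kan extension (Lan_F H)(d) is the colimit, indexed
by the comma category (F downarrow d), of H composed with the
projection (F downarrow d) -> C. Here that colimit is given
as a coproduct (disjoint union) of sets, so its cardinality is the
sum of the sizes of the summands.
Coproduct of sets with sizes: 3 + 5 + 7 + 1 + 10 + 8 + 2
= 36

36


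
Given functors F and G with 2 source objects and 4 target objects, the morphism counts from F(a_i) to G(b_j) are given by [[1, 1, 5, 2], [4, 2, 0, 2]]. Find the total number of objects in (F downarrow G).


Objects of (F downarrow G) are triples (a, b, h: F(a)->G(b)).
The count equals the sum of all entries in the hom-matrix.
sum(row 0) = 9
sum(row 1) = 8
Grand total = 17

17


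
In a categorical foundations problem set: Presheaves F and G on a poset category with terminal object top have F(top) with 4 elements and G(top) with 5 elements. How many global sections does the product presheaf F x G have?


Global sections of a presheaf on a poset with terminal top satisfy
Gamma(H) ~ H(top). Presheaves admit pointwise products, so
(F x G)(top) = F(top) x G(top) (Cartesian product).
|Gamma(F x G)| = |F(top)| * |G(top)| = 4 * 5 = 20.

20


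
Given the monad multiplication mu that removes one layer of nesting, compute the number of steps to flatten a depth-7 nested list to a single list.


Each application of mu: T^2 -> T removes one layer of nesting.
Starting at depth 7 (i.e., T^7(X)), we need to reach T(X).
Number of mu applications = 7 - 1 = 6

6


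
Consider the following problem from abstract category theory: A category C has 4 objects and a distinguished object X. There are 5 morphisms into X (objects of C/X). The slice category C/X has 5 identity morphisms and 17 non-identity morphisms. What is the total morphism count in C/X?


In the slice category C/X, objects are morphisms to X.
Identity morphisms: 5 (one per object of C/X).
Non-identity morphisms: 17.
Total = 5 + 17 = 22

22


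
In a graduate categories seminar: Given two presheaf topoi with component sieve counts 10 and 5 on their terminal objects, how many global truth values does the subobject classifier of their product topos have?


In a product of presheaf topoi E_1 x E_2, the subobject classifier
is Omega = Omega_1 x Omega_2 (componentwise), so
|Omega(top)| = |Omega_1(top_1)| * |Omega_2(top_2)|.
= 10 * 5 = 50.

50


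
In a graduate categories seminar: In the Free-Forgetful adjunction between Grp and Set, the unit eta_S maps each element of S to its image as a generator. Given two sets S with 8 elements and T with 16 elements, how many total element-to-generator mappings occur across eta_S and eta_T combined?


The unit eta_X: X -> U(F(X)) of the Free-Forgetful adjunction
maps each element of X to a generator of F(X). For X = S + T (disjoint
union in Set), |S + T| = |S| + |T|.
Total mappings = 8 + 16 = 24.

24


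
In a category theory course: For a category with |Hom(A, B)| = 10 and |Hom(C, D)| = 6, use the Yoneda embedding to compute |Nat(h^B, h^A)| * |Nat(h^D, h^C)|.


By the Yoneda lemma, Nat(h^B, h^A) is isomorphic to Hom(A, B),
so |Nat(h^B, h^A)| = |Hom(A, B)| and |Nat(h^D, h^C)| = |Hom(C, D)|.
|Hom(A, B)| = 10, |Hom(C, D)| = 6.
|Nat(h^B, h^A) x Nat(h^D, h^C)| = 10 * 6 = 60

60


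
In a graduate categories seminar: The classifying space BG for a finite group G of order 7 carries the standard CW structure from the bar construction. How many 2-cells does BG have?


In the bar-construction CW model of BG, the n-cells are indexed by
n-tuples [g_1|...|g_n] of non-identity elements of G (degenerate
simplices with some g_i = e do not contribute cells), so there are
(|G| - 1)^n n-cells.
For dim = 2 with |G| = 7:
cells = (7 - 1)^2 = 6^2 = 36

36


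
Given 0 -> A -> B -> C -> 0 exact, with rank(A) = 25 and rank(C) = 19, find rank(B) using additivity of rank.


For a short exact sequence 0 -> A -> B -> C -> 0,
rank is additive: rank(B) = rank(A) + rank(C).
rank(B) = 25 + 19 = 44

44


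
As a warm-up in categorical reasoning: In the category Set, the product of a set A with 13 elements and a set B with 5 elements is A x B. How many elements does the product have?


In Set, the product A x B is the Cartesian product.
By the universal property, |A x B| = |A| * |B|.
|A x B| = 13 * 5 = 65

65


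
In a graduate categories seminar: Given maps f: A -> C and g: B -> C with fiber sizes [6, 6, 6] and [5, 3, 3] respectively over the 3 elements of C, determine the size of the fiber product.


The pullback A x_C B consists of pairs (a, b) with f(a) = g(b).
For each element c in C, the fiber product has |f^-1(c)| * |g^-1(c)| elements.
Summing over C: 6 * 5 + 6 * 3 + 6 * 3
= 30 + 18 + 18 = 66

66


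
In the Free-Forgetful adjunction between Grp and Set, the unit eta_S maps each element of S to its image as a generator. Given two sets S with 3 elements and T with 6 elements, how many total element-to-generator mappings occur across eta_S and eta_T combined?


The unit eta_X: X -> U(F(X)) of the Free-Forgetful adjunction
maps each element of X to a generator of F(X). For X = S + T (disjoint
union in Set), |S + T| = |S| + |T|.
Total mappings = 3 + 6 = 9.

9


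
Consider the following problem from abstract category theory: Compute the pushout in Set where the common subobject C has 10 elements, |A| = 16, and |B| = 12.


The pushout A +_C B identifies the images of C in A and B.
|A +_C B| = |A| + |B| - |C| (for injections).
= 16 + 12 - 10 = 18

18


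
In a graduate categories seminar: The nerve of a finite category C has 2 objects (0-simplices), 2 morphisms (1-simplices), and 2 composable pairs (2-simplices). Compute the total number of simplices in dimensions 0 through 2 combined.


The 2-skeleton of the nerve N(C) consists of simplices in dimensions 0, 1, 2:
  |N(C)_0| = 2 (objects)
  |N(C)_1| = 2 (morphisms)
  |N(C)_2| = 2 (composable pairs)
Total = 2 + 2 + 2 = 6

6


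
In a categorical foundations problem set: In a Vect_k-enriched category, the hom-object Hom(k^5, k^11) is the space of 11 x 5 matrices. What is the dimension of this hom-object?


In Vect-enriched categories, Hom(k^n, k^m) is the space of m x n matrices.
dim(Hom(k^5, k^11)) = 11 * 5 = 55

55


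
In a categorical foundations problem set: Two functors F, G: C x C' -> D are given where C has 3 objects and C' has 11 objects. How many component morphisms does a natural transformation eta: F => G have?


A natural transformation eta: F => G assigns one component morphism per
object of the domain category.
The domain is the product category C x C', so
|Ob(C x C')| = |Ob(C)| * |Ob(C')| = 3 * 11 = 33.
Therefore eta has 33 component morphisms.

33


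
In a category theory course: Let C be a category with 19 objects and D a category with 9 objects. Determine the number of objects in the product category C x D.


The product category C x D has objects that are pairs (c, d).
Number of pairs = |Ob(C)| * |Ob(D)| = 19 * 9 = 171

171


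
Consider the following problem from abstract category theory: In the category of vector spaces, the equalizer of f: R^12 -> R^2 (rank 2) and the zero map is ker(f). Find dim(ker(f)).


The equalizer of f and the zero map is ker(f).
By the rank-nullity theorem: dim(ker(f)) = dim(domain) - rank(f).
dim(ker(f)) = 12 - 2 = 10

10


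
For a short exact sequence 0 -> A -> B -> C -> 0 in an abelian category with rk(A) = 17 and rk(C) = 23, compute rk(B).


For a short exact sequence 0 -> A -> B -> C -> 0,
rank is additive: rank(B) = rank(A) + rank(C).
rank(B) = 17 + 23 = 40

40


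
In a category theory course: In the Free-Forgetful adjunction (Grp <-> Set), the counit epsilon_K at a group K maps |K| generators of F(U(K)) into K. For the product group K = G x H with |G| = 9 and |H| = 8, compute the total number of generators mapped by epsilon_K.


The counit epsilon_K: F(U(K)) -> K of the Free-Forgetful adjunction
maps |K| generators of F(U(K)) into K. For K = G x H (the product group),
|G x H| = |G| * |H|.
Total generators mapped = 9 * 8 = 72.

72


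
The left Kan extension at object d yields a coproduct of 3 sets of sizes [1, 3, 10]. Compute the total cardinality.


Pointwise, the left Kan extension (Lan_F H)(d) is the colimit, indexed
by the comma category (F downarrow d), of H composed with the
projection (F downarrow d) -> C. Here that colimit is given
as a coproduct (disjoint union) of sets, so its cardinality is the
sum of the sizes of the summands.
Coproduct of sets with sizes: 1 + 3 + 10
= 14

14


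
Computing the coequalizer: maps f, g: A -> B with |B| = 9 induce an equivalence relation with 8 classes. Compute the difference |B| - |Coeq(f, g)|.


The coequalizer Coeq(f, g) = B / ~ has one element per equivalence class.
|B| = 9, |Coeq(f, g)| = 8.
|B| - |Coeq(f, g)| = 9 - 8 = 1.

1


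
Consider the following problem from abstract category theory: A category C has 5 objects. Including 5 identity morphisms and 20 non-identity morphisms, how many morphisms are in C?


Each object has an identity morphism, giving 5 identities.
Adding the 20 non-identity morphisms:
Total = 5 + 20 = 25

25


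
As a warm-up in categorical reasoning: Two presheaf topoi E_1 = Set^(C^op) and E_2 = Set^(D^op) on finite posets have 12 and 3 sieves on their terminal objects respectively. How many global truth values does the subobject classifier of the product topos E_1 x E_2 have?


In a product of presheaf topoi E_1 x E_2, the subobject classifier
is Omega = Omega_1 x Omega_2 (componentwise), so
|Omega(top)| = |Omega_1(top_1)| * |Omega_2(top_2)|.
= 12 * 3 = 36.

36


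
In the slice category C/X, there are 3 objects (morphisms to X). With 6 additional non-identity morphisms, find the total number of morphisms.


In the slice category C/X, objects are morphisms to X.
Identity morphisms: 3 (one per object of C/X).
Non-identity morphisms: 6.
Total = 3 + 6 = 9

9


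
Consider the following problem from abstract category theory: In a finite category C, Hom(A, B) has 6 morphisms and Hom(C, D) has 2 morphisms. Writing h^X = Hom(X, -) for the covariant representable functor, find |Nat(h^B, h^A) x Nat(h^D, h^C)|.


By the Yoneda lemma, Nat(h^B, h^A) is isomorphic to Hom(A, B),
so |Nat(h^B, h^A)| = |Hom(A, B)| and |Nat(h^D, h^C)| = |Hom(C, D)|.
|Hom(A, B)| = 6, |Hom(C, D)| = 2.
|Nat(h^B, h^A) x Nat(h^D, h^C)| = 6 * 2 = 12

12


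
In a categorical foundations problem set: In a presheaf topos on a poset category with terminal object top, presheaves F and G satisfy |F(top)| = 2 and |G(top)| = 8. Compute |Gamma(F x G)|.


Global sections of a presheaf on a poset with terminal top satisfy
Gamma(H) ~ H(top). Presheaves admit pointwise products, so
(F x G)(top) = F(top) x G(top) (Cartesian product).
|Gamma(F x G)| = |F(top)| * |G(top)| = 2 * 8 = 16.

16


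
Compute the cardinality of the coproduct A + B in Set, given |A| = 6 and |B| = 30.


In Set, the coproduct A + B is the disjoint union.
|A + B| = |A| + |B| = 6 + 30 = 36

36


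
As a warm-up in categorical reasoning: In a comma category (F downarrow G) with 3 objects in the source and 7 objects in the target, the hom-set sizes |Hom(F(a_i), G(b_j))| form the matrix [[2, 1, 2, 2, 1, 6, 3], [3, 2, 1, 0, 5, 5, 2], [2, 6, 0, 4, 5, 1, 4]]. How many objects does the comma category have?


Objects of (F downarrow G) are triples (a, b, h: F(a)->G(b)).
The count equals the sum of all entries in the hom-matrix.
sum(row 0) = 17
sum(row 1) = 18
sum(row 2) = 22
Grand total = 57

57


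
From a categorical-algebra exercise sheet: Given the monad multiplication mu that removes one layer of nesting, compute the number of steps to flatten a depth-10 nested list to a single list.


Each application of mu: T^2 -> T removes one layer of nesting.
Starting at depth 10 (i.e., T^10(X)), we need to reach T(X).
Number of mu applications = 10 - 1 = 9

9


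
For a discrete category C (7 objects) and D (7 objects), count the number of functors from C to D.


A functor from a discrete category C to D is determined by
where each object maps. Each of the 7 objects of C can map
to any of the 7 objects of D independently.
Number of functors = 7^7 = 823543

823543


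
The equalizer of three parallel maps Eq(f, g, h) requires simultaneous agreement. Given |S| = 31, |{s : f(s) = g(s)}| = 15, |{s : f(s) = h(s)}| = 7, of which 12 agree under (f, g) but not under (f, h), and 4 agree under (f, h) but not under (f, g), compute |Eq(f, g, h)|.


Eq(f, g, h) is the triple-agreement set: points in S where all three
maps take the same value. Using inclusion-exclusion on the pairwise data:
Pair (f, g) agrees on 15 points; pair (f, h) on 7 points.
Points agreeing under (f, g) but not (f, h) = 12; under (f, h) but not (f, g) = 4.
Triple-agreement = agreement-in-(f, g) minus points that agree under (f, g) but not (f, h):
|Eq(f, g, h)| = 15 - 12 = 3
(cross-check via (f, h): 7 - 4 = 3.)

3


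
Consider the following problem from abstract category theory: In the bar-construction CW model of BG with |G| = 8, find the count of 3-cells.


In the bar-construction CW model of BG, the n-cells are indexed by
n-tuples [g_1|...|g_n] of non-identity elements of G (degenerate
simplices with some g_i = e do not contribute cells), so there are
(|G| - 1)^n n-cells.
For dim = 3 with |G| = 8:
cells = (8 - 1)^3 = 7^3 = 343

343


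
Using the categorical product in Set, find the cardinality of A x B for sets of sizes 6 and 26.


In Set, the product A x B is the Cartesian product.
By the universal property, |A x B| = |A| * |B|.
|A x B| = 6 * 26 = 156

156


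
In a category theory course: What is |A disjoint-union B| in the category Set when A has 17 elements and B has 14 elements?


In Set, the coproduct A + B is the disjoint union.
|A + B| = |A| + |B| = 17 + 14 = 31

31


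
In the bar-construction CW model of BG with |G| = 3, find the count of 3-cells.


In the bar-construction CW model of BG, the n-cells are indexed by
n-tuples [g_1|...|g_n] of non-identity elements of G (degenerate
simplices with some g_i = e do not contribute cells), so there are
(|G| - 1)^n n-cells.
For dim = 3 with |G| = 3:
cells = (3 - 1)^3 = 2^3 = 8

8


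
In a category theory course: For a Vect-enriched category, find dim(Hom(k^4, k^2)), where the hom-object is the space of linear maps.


In Vect-enriched categories, Hom(k^n, k^m) is the space of m x n matrices.
dim(Hom(k^4, k^2)) = 2 * 4 = 8

8


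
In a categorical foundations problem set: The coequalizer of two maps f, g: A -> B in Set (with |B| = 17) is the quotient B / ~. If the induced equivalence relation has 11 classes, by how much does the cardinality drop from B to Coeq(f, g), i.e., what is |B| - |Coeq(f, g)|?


The coequalizer Coeq(f, g) = B / ~ has one element per equivalence class.
|B| = 17, |Coeq(f, g)| = 11.
|B| - |Coeq(f, g)| = 17 - 11 = 6.

6


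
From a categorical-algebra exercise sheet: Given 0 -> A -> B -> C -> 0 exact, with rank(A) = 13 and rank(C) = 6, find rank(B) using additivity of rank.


For a short exact sequence 0 -> A -> B -> C -> 0,
rank is additive: rank(B) = rank(A) + rank(C).
rank(B) = 13 + 6 = 19

19


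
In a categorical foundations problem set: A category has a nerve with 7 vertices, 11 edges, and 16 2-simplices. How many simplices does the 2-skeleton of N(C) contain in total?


The 2-skeleton of the nerve N(C) consists of simplices in dimensions 0, 1, 2:
  |N(C)_0| = 7 (objects)
  |N(C)_1| = 11 (morphisms)
  |N(C)_2| = 16 (composable pairs)
Total = 7 + 11 + 16 = 34

34
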